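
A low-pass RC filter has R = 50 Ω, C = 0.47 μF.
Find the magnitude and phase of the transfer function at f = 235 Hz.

Step 1 — Angular frequency: ω = 2π·235 = 1477 rad/s.
Step 2 — Transfer function: H(jω) = 1/(1 + jωRC).
Step 3 — Denominator: 1 + jωRC = 1 + j·1477·50·4.7e-07 = 1 + j0.0347.
Step 4 — H = 0.9988 - j0.03466.
Step 5 — Magnitude: |H| = 0.9994 (-0.0 dB); phase: φ = -2.0°.

|H| = 0.9994 (-0.0 dB), φ = -2.0°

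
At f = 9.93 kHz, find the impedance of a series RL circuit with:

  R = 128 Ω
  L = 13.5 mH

Step 1 — Angular frequency: ω = 2π·f = 2π·9930 = 6.239e+04 rad/s.
Step 2 — Component impedances:
  R: Z = R = 128 Ω
  L: Z = jωL = j·6.239e+04·0.0135 = 0 + j842.3 Ω
Step 3 — Series combination: Z_total = R + L = 128 + j842.3 Ω = 852∠81.4° Ω.

Z = 128 + j842.3 Ω = 852∠81.4° Ω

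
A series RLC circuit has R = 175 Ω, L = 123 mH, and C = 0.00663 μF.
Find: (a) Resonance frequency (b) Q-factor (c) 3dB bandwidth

Step 1 — Resonance condition Im(Z)=0 gives ω₀ = 1/√(LC).
Step 2 — ω₀ = 1/√(0.123·6.63e-09) = 3.502e+04 rad/s.
Step 3 — f₀ = ω₀/(2π) = 5573 Hz.
Step 4 — Series Q: Q = ω₀L/R = 3.502e+04·0.123/175 = 24.61.
Step 5 — 3dB bandwidth: Δω = ω₀/Q = 1423 rad/s; BW = Δω/(2π) = 226.4 Hz.

(a) f₀ = 5573 Hz  (b) Q = 24.61  (c) BW = 226.4 Hz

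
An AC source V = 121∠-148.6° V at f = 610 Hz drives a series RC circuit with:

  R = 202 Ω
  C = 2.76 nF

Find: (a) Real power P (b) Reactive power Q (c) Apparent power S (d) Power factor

Step 1 — Angular frequency: ω = 2π·f = 2π·610 = 3833 rad/s.
Step 2 — Component impedances:
  R: Z = R = 202 Ω
  C: Z = 1/(jωC) = -j/(ω·C) = 0 - j9.453e+04 Ω
Step 3 — Series combination: Z_total = R + C = 202 - j9.453e+04 Ω = 9.453e+04∠-89.9° Ω.
Step 4 — Source phasor: V = 121∠-148.6° V = -103.3 - j63.04 V.
Step 5 — Current: I = V / Z = 0.0006645 - j0.001094 A = 0.00128∠-58.7° A.
Step 6 — Complex power: S = V·I* = 0.0003309 - j0.1549 VA.
Step 7 — Real power: P = Re(S) = 0.0003309 W.
Step 8 — Reactive power: Q = Im(S) = -0.1549 VAR.
Step 9 — Apparent power: |S| = 0.1549 VA.
Step 10 — Power factor: PF = P/|S| = 0.002137 (leading).

(a) P = 0.0003309 W  (b) Q = -0.1549 VAR  (c) S = 0.1549 VA  (d) PF = 0.002137 (leading)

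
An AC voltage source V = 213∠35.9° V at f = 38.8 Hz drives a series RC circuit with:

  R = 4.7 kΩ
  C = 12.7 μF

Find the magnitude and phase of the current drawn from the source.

Step 1 — Angular frequency: ω = 2π·f = 2π·38.8 = 243.8 rad/s.
Step 2 — Component impedances:
  R: Z = R = 4700 Ω
  C: Z = 1/(jωC) = -j/(ω·C) = 0 - j323 Ω
Step 3 — Series combination: Z_total = R + C = 4700 - j323 Ω = 4711∠-3.9° Ω.
Step 4 — Source phasor: V = 213∠35.9° V = 172.5 + j124.9 V.
Step 5 — Ohm's law: I = V / Z_total = (172.5 + j124.9) / (4700 - j323) = 0.03472 + j0.02896 A.
Step 6 — Convert to polar: |I| = 0.04521 A, ∠I = 39.8°.

I = 0.04521∠39.8° A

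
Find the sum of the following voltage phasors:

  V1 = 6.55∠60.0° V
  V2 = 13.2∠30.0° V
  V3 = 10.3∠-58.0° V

Step 1 — Convert each phasor to rectangular form:
  V1 = 6.55·(cos(60.0°) + j·sin(60.0°)) = 3.275 + j5.672 V
  V2 = 13.2·(cos(30.0°) + j·sin(30.0°)) = 11.43 + j6.6 V
  V3 = 10.3·(cos(-58.0°) + j·sin(-58.0°)) = 5.458 - j8.735 V
Step 2 — Sum components: V_total = 20.16 + j3.538 V.
Step 3 — Convert to polar: |V_total| = 20.47 V, ∠V_total = 10.0°.

V_total = 20.47∠10.0° V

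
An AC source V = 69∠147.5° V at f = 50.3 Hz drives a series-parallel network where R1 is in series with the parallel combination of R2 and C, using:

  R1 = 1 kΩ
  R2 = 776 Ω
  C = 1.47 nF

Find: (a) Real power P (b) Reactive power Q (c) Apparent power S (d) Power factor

Step 1 — Angular frequency: ω = 2π·f = 2π·50.3 = 316 rad/s.
Step 2 — Component impedances:
  R1: Z = R = 1000 Ω
  R2: Z = R = 776 Ω
  C: Z = 1/(jωC) = -j/(ω·C) = 0 - j2.152e+06 Ω
Step 3 — Parallel branch: R2 || C = 1/(1/R2 + 1/C) = 776 - j0.2798 Ω.
Step 4 — Series with R1: Z_total = R1 + (R2 || C) = 1776 - j0.2798 Ω = 1776∠-0.0° Ω.
Step 5 — Source phasor: V = 69∠147.5° V = -58.19 + j37.07 V.
Step 6 — Current: I = V / Z = -0.03277 + j0.02087 A = 0.03885∠147.5° A.
Step 7 — Complex power: S = V·I* = 2.681 - j0.0004223 VA.
Step 8 — Real power: P = Re(S) = 2.681 W.
Step 9 — Reactive power: Q = Im(S) = -0.0004223 VAR.
Step 10 — Apparent power: |S| = 2.681 VA.
Step 11 — Power factor: PF = P/|S| = 1 (leading).

(a) P = 2.681 W  (b) Q = -0.0004223 VAR  (c) S = 2.681 VA  (d) PF = 1 (leading)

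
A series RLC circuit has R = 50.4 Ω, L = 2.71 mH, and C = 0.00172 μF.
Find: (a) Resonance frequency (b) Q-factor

Step 1 — Resonance condition Im(Z)=0 gives ω₀ = 1/√(LC).
Step 2 — ω₀ = 1/√(0.00271·1.72e-09) = 4.632e+05 rad/s.
Step 3 — f₀ = ω₀/(2π) = 7.372e+04 Hz.
Step 4 — Series Q: Q = ω₀L/R = 4.632e+05·0.00271/50.4 = 24.91.

(a) f₀ = 7.372e+04 Hz  (b) Q = 24.91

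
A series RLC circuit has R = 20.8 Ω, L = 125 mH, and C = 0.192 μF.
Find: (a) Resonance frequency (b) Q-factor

Step 1 — Resonance condition Im(Z)=0 gives ω₀ = 1/√(LC).
Step 2 — ω₀ = 1/√(0.125·1.92e-07) = 6455 rad/s.
Step 3 — f₀ = ω₀/(2π) = 1027 Hz.
Step 4 — Series Q: Q = ω₀L/R = 6455·0.125/20.8 = 38.79.

(a) f₀ = 1027 Hz  (b) Q = 38.79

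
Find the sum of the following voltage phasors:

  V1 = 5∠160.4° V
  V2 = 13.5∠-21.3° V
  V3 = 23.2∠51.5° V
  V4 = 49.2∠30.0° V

Step 1 — Convert each phasor to rectangular form:
  V1 = 5·(cos(160.4°) + j·sin(160.4°)) = -4.71 + j1.677 V
  V2 = 13.5·(cos(-21.3°) + j·sin(-21.3°)) = 12.58 - j4.904 V
  V3 = 23.2·(cos(51.5°) + j·sin(51.5°)) = 14.44 + j18.16 V
  V4 = 49.2·(cos(30.0°) + j·sin(30.0°)) = 42.61 + j24.6 V
Step 2 — Sum components: V_total = 64.92 + j39.53 V.
Step 3 — Convert to polar: |V_total| = 76.01 V, ∠V_total = 31.3°.

V_total = 76.01∠31.3° V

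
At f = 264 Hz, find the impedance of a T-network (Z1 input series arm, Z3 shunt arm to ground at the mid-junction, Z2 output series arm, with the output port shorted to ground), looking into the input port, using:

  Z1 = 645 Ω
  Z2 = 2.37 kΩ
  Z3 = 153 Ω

Step 1 — Angular frequency: ω = 2π·f = 2π·264 = 1659 rad/s.
Step 2 — Component impedances:
  Z1: Z = R = 645 Ω
  Z2: Z = R = 2370 Ω
  Z3: Z = R = 153 Ω
Step 3 — With the output port shorted to ground, the output series arm Z2 runs from the junction to ground; the shunt arm Z3 also runs from the junction to ground. They appear in parallel: Z3 || Z2 = 143.7 Ω.
Step 4 — Series with input arm Z1: Z_in = Z1 + (Z3 || Z2) = 788.7 Ω = 788.7∠0.0° Ω.

Z = 788.7 Ω = 788.7∠0.0° Ω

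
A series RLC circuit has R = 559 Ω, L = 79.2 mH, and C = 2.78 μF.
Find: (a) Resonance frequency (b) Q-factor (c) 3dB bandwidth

Step 1 — Resonance condition Im(Z)=0 gives ω₀ = 1/√(LC).
Step 2 — ω₀ = 1/√(0.0792·2.78e-06) = 2131 rad/s.
Step 3 — f₀ = ω₀/(2π) = 339.2 Hz.
Step 4 — Series Q: Q = ω₀L/R = 2131·0.0792/559 = 0.3019.
Step 5 — 3dB bandwidth: Δω = ω₀/Q = 7058 rad/s; BW = Δω/(2π) = 1123 Hz.

(a) f₀ = 339.2 Hz  (b) Q = 0.3019  (c) BW = 1123 Hz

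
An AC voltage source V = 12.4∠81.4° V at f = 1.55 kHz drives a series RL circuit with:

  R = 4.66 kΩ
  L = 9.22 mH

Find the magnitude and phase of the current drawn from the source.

Step 1 — Angular frequency: ω = 2π·f = 2π·1550 = 9739 rad/s.
Step 2 — Component impedances:
  R: Z = R = 4660 Ω
  L: Z = jωL = j·9739·0.00922 = 0 + j89.79 Ω
Step 3 — Series combination: Z_total = R + L = 4660 + j89.79 Ω = 4661∠1.1° Ω.
Step 4 — Source phasor: V = 12.4∠81.4° V = 1.854 + j12.26 V.
Step 5 — Ohm's law: I = V / Z_total = (1.854 + j12.26) / (4660 + j89.79) = 0.0004484 + j0.002622 A.
Step 6 — Convert to polar: |I| = 0.00266 A, ∠I = 80.3°.

I = 0.00266∠80.3° A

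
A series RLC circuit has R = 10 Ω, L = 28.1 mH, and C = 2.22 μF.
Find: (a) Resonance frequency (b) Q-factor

Step 1 — Resonance condition Im(Z)=0 gives ω₀ = 1/√(LC).
Step 2 — ω₀ = 1/√(0.0281·2.22e-06) = 4004 rad/s.
Step 3 — f₀ = ω₀/(2π) = 637.2 Hz.
Step 4 — Series Q: Q = ω₀L/R = 4004·0.0281/10 = 11.25.

(a) f₀ = 637.2 Hz  (b) Q = 11.25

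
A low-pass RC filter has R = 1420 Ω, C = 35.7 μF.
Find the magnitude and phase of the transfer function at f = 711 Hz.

Step 1 — Angular frequency: ω = 2π·711 = 4467 rad/s.
Step 2 — Transfer function: H(jω) = 1/(1 + jωRC).
Step 3 — Denominator: 1 + jωRC = 1 + j·4467·1420·3.57e-05 = 1 + j226.5.
Step 4 — H = 1.95e-05 - j0.004416.
Step 5 — Magnitude: |H| = 0.004416 (-47.1 dB); phase: φ = -89.7°.

|H| = 0.004416 (-47.1 dB), φ = -89.7°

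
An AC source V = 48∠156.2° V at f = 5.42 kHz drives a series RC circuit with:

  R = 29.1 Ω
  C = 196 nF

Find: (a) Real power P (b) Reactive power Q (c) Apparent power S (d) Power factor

Step 1 — Angular frequency: ω = 2π·f = 2π·5420 = 3.405e+04 rad/s.
Step 2 — Component impedances:
  R: Z = R = 29.1 Ω
  C: Z = 1/(jωC) = -j/(ω·C) = 0 - j149.8 Ω
Step 3 — Series combination: Z_total = R + C = 29.1 - j149.8 Ω = 152.6∠-79.0° Ω.
Step 4 — Source phasor: V = 48∠156.2° V = -43.92 + j19.37 V.
Step 5 — Current: I = V / Z = -0.1795 - j0.2583 A = 0.3145∠-124.8° A.
Step 6 — Complex power: S = V·I* = 2.878 - j14.82 VA.
Step 7 — Real power: P = Re(S) = 2.878 W.
Step 8 — Reactive power: Q = Im(S) = -14.82 VAR.
Step 9 — Apparent power: |S| = 15.1 VA.
Step 10 — Power factor: PF = P/|S| = 0.1907 (leading).

(a) P = 2.878 W  (b) Q = -14.82 VAR  (c) S = 15.1 VA  (d) PF = 0.1907 (leading)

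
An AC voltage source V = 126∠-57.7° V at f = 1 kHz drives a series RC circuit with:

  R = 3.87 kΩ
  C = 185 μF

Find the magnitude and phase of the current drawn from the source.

Step 1 — Angular frequency: ω = 2π·f = 2π·1000 = 6283 rad/s.
Step 2 — Component impedances:
  R: Z = R = 3870 Ω
  C: Z = 1/(jωC) = -j/(ω·C) = 0 - j0.8603 Ω
Step 3 — Series combination: Z_total = R + C = 3870 - j0.8603 Ω = 3870∠-0.0° Ω.
Step 4 — Source phasor: V = 126∠-57.7° V = 67.33 - j106.5 V.
Step 5 — Ohm's law: I = V / Z_total = (67.33 - j106.5) / (3870 - j0.8603) = 0.0174 - j0.02752 A.
Step 6 — Convert to polar: |I| = 0.03256 A, ∠I = -57.7°.

I = 0.03256∠-57.7° A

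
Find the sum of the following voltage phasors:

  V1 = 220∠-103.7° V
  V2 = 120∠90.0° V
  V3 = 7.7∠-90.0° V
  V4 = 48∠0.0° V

Step 1 — Convert each phasor to rectangular form:
  V1 = 220·(cos(-103.7°) + j·sin(-103.7°)) = -52.1 - j213.7 V
  V2 = 120·(cos(90.0°) + j·sin(90.0°)) = 0 + j120 V
  V3 = 7.7·(cos(-90.0°) + j·sin(-90.0°)) = 0 - j7.7 V
  V4 = 48·(cos(0.0°) + j·sin(0.0°)) = 48 V
Step 2 — Sum components: V_total = -4.104 - j101.4 V.
Step 3 — Convert to polar: |V_total| = 101.5 V, ∠V_total = -92.3°.

V_total = 101.5∠-92.3° V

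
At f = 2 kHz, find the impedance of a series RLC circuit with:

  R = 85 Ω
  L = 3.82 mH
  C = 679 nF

Step 1 — Angular frequency: ω = 2π·f = 2π·2000 = 1.257e+04 rad/s.
Step 2 — Component impedances:
  R: Z = R = 85 Ω
  L: Z = jωL = j·1.257e+04·0.00382 = 0 + j48 Ω
  C: Z = 1/(jωC) = -j/(ω·C) = 0 - j117.2 Ω
Step 3 — Series combination: Z_total = R + L + C = 85 - j69.19 Ω = 109.6∠-39.1° Ω.

Z = 85 - j69.19 Ω = 109.6∠-39.1° Ω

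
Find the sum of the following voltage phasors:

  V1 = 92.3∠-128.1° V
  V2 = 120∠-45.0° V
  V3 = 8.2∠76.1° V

Step 1 — Convert each phasor to rectangular form:
  V1 = 92.3·(cos(-128.1°) + j·sin(-128.1°)) = -56.95 - j72.63 V
  V2 = 120·(cos(-45.0°) + j·sin(-45.0°)) = 84.85 - j84.85 V
  V3 = 8.2·(cos(76.1°) + j·sin(76.1°)) = 1.97 + j7.96 V
Step 2 — Sum components: V_total = 29.87 - j149.5 V.
Step 3 — Convert to polar: |V_total| = 152.5 V, ∠V_total = -78.7°.

V_total = 152.5∠-78.7° V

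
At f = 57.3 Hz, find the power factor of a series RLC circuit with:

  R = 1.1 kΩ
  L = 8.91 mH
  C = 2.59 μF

Step 1 — Angular frequency: ω = 2π·f = 2π·57.3 = 360 rad/s.
Step 2 — Component impedances:
  R: Z = R = 1100 Ω
  L: Z = jωL = j·360·0.00891 = 0 + j3.208 Ω
  C: Z = 1/(jωC) = -j/(ω·C) = 0 - j1072 Ω
Step 3 — Series combination: Z_total = R + L + C = 1100 - j1069 Ω = 1534∠-44.2° Ω.
Step 4 — Power factor: PF = cos(φ) = Re(Z)/|Z| = 1100/1534 = 0.7171.
Step 5 — Type: Im(Z) = -1069 ⇒ leading (phase φ = -44.2°).

PF = 0.7171 (leading, φ = -44.2°)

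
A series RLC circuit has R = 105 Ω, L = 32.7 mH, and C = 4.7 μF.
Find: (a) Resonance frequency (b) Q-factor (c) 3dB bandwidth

Step 1 — Resonance: ω₀ = 1/√(LC) = 1/√(0.0327·4.7e-06) = 2551 rad/s.
Step 2 — f₀ = ω₀/(2π) = 406 Hz.
Step 3 — Series Q: Q = ω₀L/R = 2551·0.0327/105 = 0.7944.
Step 4 — Bandwidth: Δω = ω₀/Q = 3211 rad/s; BW = Δω/(2π) = 511 Hz.

(a) f₀ = 406 Hz  (b) Q = 0.7944  (c) BW = 511 Hz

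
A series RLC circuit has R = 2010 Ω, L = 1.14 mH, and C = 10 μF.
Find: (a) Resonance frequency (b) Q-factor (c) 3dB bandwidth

Step 1 — Resonance: ω₀ = 1/√(LC) = 1/√(0.00114·1e-05) = 9366 rad/s.
Step 2 — f₀ = ω₀/(2π) = 1491 Hz.
Step 3 — Series Q: Q = ω₀L/R = 9366·0.00114/2010 = 0.005312.
Step 4 — Bandwidth: Δω = ω₀/Q = 1.763e+06 rad/s; BW = Δω/(2π) = 2.806e+05 Hz.

(a) f₀ = 1491 Hz  (b) Q = 0.005312  (c) BW = 2.806e+05 Hz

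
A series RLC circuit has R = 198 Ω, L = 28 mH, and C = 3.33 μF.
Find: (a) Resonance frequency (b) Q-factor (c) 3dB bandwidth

Step 1 — Resonance condition Im(Z)=0 gives ω₀ = 1/√(LC).
Step 2 — ω₀ = 1/√(0.028·3.33e-06) = 3275 rad/s.
Step 3 — f₀ = ω₀/(2π) = 521.2 Hz.
Step 4 — Series Q: Q = ω₀L/R = 3275·0.028/198 = 0.4631.
Step 5 — 3dB bandwidth: Δω = ω₀/Q = 7071 rad/s; BW = Δω/(2π) = 1125 Hz.

(a) f₀ = 521.2 Hz  (b) Q = 0.4631  (c) BW = 1125 Hz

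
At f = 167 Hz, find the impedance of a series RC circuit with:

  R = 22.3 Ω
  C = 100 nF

Step 1 — Angular frequency: ω = 2π·f = 2π·167 = 1049 rad/s.
Step 2 — Component impedances:
  R: Z = R = 22.3 Ω
  C: Z = 1/(jωC) = -j/(ω·C) = 0 - j9530 Ω
Step 3 — Series combination: Z_total = R + C = 22.3 - j9530 Ω = 9530∠-89.9° Ω.

Z = 22.3 - j9530 Ω = 9530∠-89.9° Ω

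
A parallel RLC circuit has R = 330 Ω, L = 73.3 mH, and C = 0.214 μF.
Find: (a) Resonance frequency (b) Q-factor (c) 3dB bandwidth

Step 1 — Resonance: ω₀ = 1/√(LC) = 1/√(0.0733·2.14e-07) = 7984 rad/s.
Step 2 — f₀ = ω₀/(2π) = 1271 Hz.
Step 3 — Parallel Q: Q = R/(ω₀L) = 330/(7984·0.0733) = 0.5639.
Step 4 — Bandwidth: Δω = ω₀/Q = 1.416e+04 rad/s; BW = Δω/(2π) = 2254 Hz.

(a) f₀ = 1271 Hz  (b) Q = 0.5639  (c) BW = 2254 Hz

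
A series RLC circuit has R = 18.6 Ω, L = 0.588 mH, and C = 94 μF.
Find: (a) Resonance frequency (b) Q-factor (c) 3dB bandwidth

Step 1 — Resonance condition Im(Z)=0 gives ω₀ = 1/√(LC).
Step 2 — ω₀ = 1/√(0.000588·9.4e-05) = 4254 rad/s.
Step 3 — f₀ = ω₀/(2π) = 677 Hz.
Step 4 — Series Q: Q = ω₀L/R = 4254·0.000588/18.6 = 0.1345.
Step 5 — 3dB bandwidth: Δω = ω₀/Q = 3.163e+04 rad/s; BW = Δω/(2π) = 5034 Hz.

(a) f₀ = 677 Hz  (b) Q = 0.1345  (c) BW = 5034 Hz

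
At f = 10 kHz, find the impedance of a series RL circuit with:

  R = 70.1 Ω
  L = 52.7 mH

Step 1 — Angular frequency: ω = 2π·f = 2π·1e+04 = 6.283e+04 rad/s.
Step 2 — Component impedances:
  R: Z = R = 70.1 Ω
  L: Z = jωL = j·6.283e+04·0.0527 = 0 + j3311 Ω
Step 3 — Series combination: Z_total = R + L = 70.1 + j3311 Ω = 3312∠88.8° Ω.

Z = 70.1 + j3311 Ω = 3312∠88.8° Ω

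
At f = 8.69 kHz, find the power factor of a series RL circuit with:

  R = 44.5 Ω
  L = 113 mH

Step 1 — Angular frequency: ω = 2π·f = 2π·8690 = 5.46e+04 rad/s.
Step 2 — Component impedances:
  R: Z = R = 44.5 Ω
  L: Z = jωL = j·5.46e+04·0.113 = 0 + j6170 Ω
Step 3 — Series combination: Z_total = R + L = 44.5 + j6170 Ω = 6170∠89.6° Ω.
Step 4 — Power factor: PF = cos(φ) = Re(Z)/|Z| = 44.5/6170 = 0.007212.
Step 5 — Type: Im(Z) = 6170 ⇒ lagging (phase φ = 89.6°).

PF = 0.007212 (lagging, φ = 89.6°)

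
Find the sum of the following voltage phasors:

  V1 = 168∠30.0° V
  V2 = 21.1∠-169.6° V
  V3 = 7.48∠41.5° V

Step 1 — Convert each phasor to rectangular form:
  V1 = 168·(cos(30.0°) + j·sin(30.0°)) = 145.5 + j84 V
  V2 = 21.1·(cos(-169.6°) + j·sin(-169.6°)) = -20.75 - j3.809 V
  V3 = 7.48·(cos(41.5°) + j·sin(41.5°)) = 5.602 + j4.956 V
Step 2 — Sum components: V_total = 130.3 + j85.15 V.
Step 3 — Convert to polar: |V_total| = 155.7 V, ∠V_total = 33.2°.

V_total = 155.7∠33.2° V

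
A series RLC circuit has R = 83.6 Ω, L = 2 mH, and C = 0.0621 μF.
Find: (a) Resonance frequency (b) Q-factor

Step 1 — Resonance condition Im(Z)=0 gives ω₀ = 1/√(LC).
Step 2 — ω₀ = 1/√(0.002·6.21e-08) = 8.973e+04 rad/s.
Step 3 — f₀ = ω₀/(2π) = 1.428e+04 Hz.
Step 4 — Series Q: Q = ω₀L/R = 8.973e+04·0.002/83.6 = 2.147.

(a) f₀ = 1.428e+04 Hz  (b) Q = 2.147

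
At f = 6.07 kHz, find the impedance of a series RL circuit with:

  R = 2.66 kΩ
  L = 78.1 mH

Step 1 — Angular frequency: ω = 2π·f = 2π·6070 = 3.814e+04 rad/s.
Step 2 — Component impedances:
  R: Z = R = 2660 Ω
  L: Z = jωL = j·3.814e+04·0.0781 = 0 + j2979 Ω
Step 3 — Series combination: Z_total = R + L = 2660 + j2979 Ω = 3993∠48.2° Ω.

Z = 2660 + j2979 Ω = 3993∠48.2° Ω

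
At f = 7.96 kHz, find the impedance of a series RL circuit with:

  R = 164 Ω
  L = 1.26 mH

Step 1 — Angular frequency: ω = 2π·f = 2π·7960 = 5.001e+04 rad/s.
Step 2 — Component impedances:
  R: Z = R = 164 Ω
  L: Z = jωL = j·5.001e+04·0.00126 = 0 + j63.02 Ω
Step 3 — Series combination: Z_total = R + L = 164 + j63.02 Ω = 175.7∠21.0° Ω.

Z = 164 + j63.02 Ω = 175.7∠21.0° Ω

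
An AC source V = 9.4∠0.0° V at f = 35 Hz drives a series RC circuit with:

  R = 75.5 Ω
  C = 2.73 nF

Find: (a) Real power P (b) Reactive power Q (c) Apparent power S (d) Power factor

Step 1 — Angular frequency: ω = 2π·f = 2π·35 = 219.9 rad/s.
Step 2 — Component impedances:
  R: Z = R = 75.5 Ω
  C: Z = 1/(jωC) = -j/(ω·C) = 0 - j1.666e+06 Ω
Step 3 — Series combination: Z_total = R + C = 75.5 - j1.666e+06 Ω = 1.666e+06∠-90.0° Ω.
Step 4 — Source phasor: V = 9.4∠0.0° V = 9.4 V.
Step 5 — Current: I = V / Z = 2.558e-10 + j5.643e-06 A = 5.643e-06∠90.0° A.
Step 6 — Complex power: S = V·I* = 2.404e-09 - j5.305e-05 VA.
Step 7 — Real power: P = Re(S) = 2.404e-09 W.
Step 8 — Reactive power: Q = Im(S) = -5.305e-05 VAR.
Step 9 — Apparent power: |S| = 5.305e-05 VA.
Step 10 — Power factor: PF = P/|S| = 4.533e-05 (leading).

(a) P = 2.404e-09 W  (b) Q = -5.305e-05 VAR  (c) S = 5.305e-05 VA  (d) PF = 4.533e-05 (leading)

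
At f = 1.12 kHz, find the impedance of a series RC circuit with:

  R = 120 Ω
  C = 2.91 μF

Step 1 — Angular frequency: ω = 2π·f = 2π·1120 = 7037 rad/s.
Step 2 — Component impedances:
  R: Z = R = 120 Ω
  C: Z = 1/(jωC) = -j/(ω·C) = 0 - j48.83 Ω
Step 3 — Series combination: Z_total = R + C = 120 - j48.83 Ω = 129.6∠-22.1° Ω.

Z = 120 - j48.83 Ω = 129.6∠-22.1° Ω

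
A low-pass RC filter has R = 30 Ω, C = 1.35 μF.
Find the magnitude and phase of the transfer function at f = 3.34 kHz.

Step 1 — Angular frequency: ω = 2π·3340 = 2.099e+04 rad/s.
Step 2 — Transfer function: H(jω) = 1/(1 + jωRC).
Step 3 — Denominator: 1 + jωRC = 1 + j·2.099e+04·30·1.35e-06 = 1 + j0.8499.
Step 4 — H = 0.5806 - j0.4935.
Step 5 — Magnitude: |H| = 0.762 (-2.4 dB); phase: φ = -40.4°.

|H| = 0.762 (-2.4 dB), φ = -40.4°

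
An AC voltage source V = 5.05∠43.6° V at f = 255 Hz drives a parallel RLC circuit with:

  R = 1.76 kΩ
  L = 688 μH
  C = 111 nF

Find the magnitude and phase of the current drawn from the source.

Step 1 — Angular frequency: ω = 2π·f = 2π·255 = 1602 rad/s.
Step 2 — Component impedances:
  R: Z = R = 1760 Ω
  L: Z = jωL = j·1602·0.000688 = 0 + j1.102 Ω
  C: Z = 1/(jωC) = -j/(ω·C) = 0 - j5623 Ω
Step 3 — Parallel combination: 1/Z_total = 1/R + 1/L + 1/C; Z_total = 0.0006907 + j1.103 Ω = 1.103∠90.0° Ω.
Step 4 — Source phasor: V = 5.05∠43.6° V = 3.657 + j3.483 V.
Step 5 — Ohm's law: I = V / Z_total = (3.657 + j3.483) / (0.0006907 + j1.103) = 3.161 - j3.315 A.
Step 6 — Convert to polar: |I| = 4.58 A, ∠I = -46.4°.

I = 4.58∠-46.4° A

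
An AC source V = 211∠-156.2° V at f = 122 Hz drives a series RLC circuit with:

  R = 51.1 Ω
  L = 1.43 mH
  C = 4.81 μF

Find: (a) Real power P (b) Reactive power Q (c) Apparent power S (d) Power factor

Step 1 — Angular frequency: ω = 2π·f = 2π·122 = 766.5 rad/s.
Step 2 — Component impedances:
  R: Z = R = 51.1 Ω
  L: Z = jωL = j·766.5·0.00143 = 0 + j1.096 Ω
  C: Z = 1/(jωC) = -j/(ω·C) = 0 - j271.2 Ω
Step 3 — Series combination: Z_total = R + L + C = 51.1 - j270.1 Ω = 274.9∠-79.3° Ω.
Step 4 — Source phasor: V = 211∠-156.2° V = -193.1 - j85.15 V.
Step 5 — Current: I = V / Z = 0.1738 - j0.7476 A = 0.7675∠-76.9° A.
Step 6 — Complex power: S = V·I* = 30.1 - j159.1 VA.
Step 7 — Real power: P = Re(S) = 30.1 W.
Step 8 — Reactive power: Q = Im(S) = -159.1 VAR.
Step 9 — Apparent power: |S| = 161.9 VA.
Step 10 — Power factor: PF = P/|S| = 0.1859 (leading).

(a) P = 30.1 W  (b) Q = -159.1 VAR  (c) S = 161.9 VA  (d) PF = 0.1859 (leading)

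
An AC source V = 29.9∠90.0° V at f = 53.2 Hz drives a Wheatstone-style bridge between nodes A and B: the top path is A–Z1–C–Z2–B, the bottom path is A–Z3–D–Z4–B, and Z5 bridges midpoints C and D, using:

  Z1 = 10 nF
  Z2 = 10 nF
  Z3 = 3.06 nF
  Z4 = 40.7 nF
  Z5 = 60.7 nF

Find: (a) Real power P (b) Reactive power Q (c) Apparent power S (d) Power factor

Step 1 — Angular frequency: ω = 2π·f = 2π·53.2 = 334.3 rad/s.
Step 2 — Component impedances:
  Z1: Z = 1/(jωC) = -j/(ω·C) = 0 - j2.992e+05 Ω
  Z2: Z = 1/(jωC) = -j/(ω·C) = 0 - j2.992e+05 Ω
  Z3: Z = 1/(jωC) = -j/(ω·C) = 0 - j9.777e+05 Ω
  Z4: Z = 1/(jωC) = -j/(ω·C) = 0 - j7.35e+04 Ω
  Z5: Z = 1/(jωC) = -j/(ω·C) = 0 - j4.929e+04 Ω
Step 3 — Bridge requires nodal analysis (the Z5 bridge couples midpoints C and D, so the two paths cannot be reduced to a simple series/parallel combination). Setting node B to ground and injecting 1 A at node A, the 3-node admittance system at A, C, D solves to V_A = Z_AB = 0 - j3.017e+05 Ω = 3.017e+05∠-90.0° Ω.
Step 4 — Source phasor: V = 29.9∠90.0° V = 0 + j29.9 V.
Step 5 — Current: I = V / Z = -9.911e-05 A = 9.911e-05∠180.0° A.
Step 6 — Complex power: S = V·I* = 0 - j0.002963 VA.
Step 7 — Real power: P = Re(S) = 0 W.
Step 8 — Reactive power: Q = Im(S) = -0.002963 VAR.
Step 9 — Apparent power: |S| = 0.002963 VA.
Step 10 — Power factor: PF = P/|S| = 0 (leading).

(a) P = 0 W  (b) Q = -0.002963 VAR  (c) S = 0.002963 VA  (d) PF = 0 (leading)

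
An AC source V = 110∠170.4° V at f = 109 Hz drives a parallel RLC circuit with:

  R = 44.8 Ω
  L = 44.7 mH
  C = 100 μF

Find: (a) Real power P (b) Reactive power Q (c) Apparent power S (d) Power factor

Step 1 — Angular frequency: ω = 2π·f = 2π·109 = 684.9 rad/s.
Step 2 — Component impedances:
  R: Z = R = 44.8 Ω
  L: Z = jωL = j·684.9·0.0447 = 0 + j30.61 Ω
  C: Z = 1/(jωC) = -j/(ω·C) = 0 - j14.6 Ω
Step 3 — Parallel combination: 1/Z_total = 1/R + 1/L + 1/C; Z_total = 12.53 - j20.11 Ω = 23.69∠-58.1° Ω.
Step 4 — Source phasor: V = 110∠170.4° V = -108.5 + j18.34 V.
Step 5 — Current: I = V / Z = -3.078 - j3.476 A = 4.643∠-131.5° A.
Step 6 — Complex power: S = V·I* = 270.1 - j433.4 VA.
Step 7 — Real power: P = Re(S) = 270.1 W.
Step 8 — Reactive power: Q = Im(S) = -433.4 VAR.
Step 9 — Apparent power: |S| = 510.7 VA.
Step 10 — Power factor: PF = P/|S| = 0.5289 (leading).

(a) P = 270.1 W  (b) Q = -433.4 VAR  (c) S = 510.7 VA  (d) PF = 0.5289 (leading)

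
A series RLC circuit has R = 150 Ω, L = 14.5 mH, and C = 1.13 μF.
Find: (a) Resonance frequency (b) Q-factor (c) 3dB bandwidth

Step 1 — Resonance: ω₀ = 1/√(LC) = 1/√(0.0145·1.13e-06) = 7812 rad/s.
Step 2 — f₀ = ω₀/(2π) = 1243 Hz.
Step 3 — Series Q: Q = ω₀L/R = 7812·0.0145/150 = 0.7552.
Step 4 — Bandwidth: Δω = ω₀/Q = 1.034e+04 rad/s; BW = Δω/(2π) = 1646 Hz.

(a) f₀ = 1243 Hz  (b) Q = 0.7552  (c) BW = 1646 Hz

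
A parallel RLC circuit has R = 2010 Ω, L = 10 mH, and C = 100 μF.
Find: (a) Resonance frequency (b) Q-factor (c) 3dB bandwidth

Step 1 — Resonance: ω₀ = 1/√(LC) = 1/√(0.01·0.0001) = 1000 rad/s.
Step 2 — f₀ = ω₀/(2π) = 159.2 Hz.
Step 3 — Parallel Q: Q = R/(ω₀L) = 2010/(1000·0.01) = 201.
Step 4 — Bandwidth: Δω = ω₀/Q = 4.975 rad/s; BW = Δω/(2π) = 0.7918 Hz.

(a) f₀ = 159.2 Hz  (b) Q = 201  (c) BW = 0.7918 Hz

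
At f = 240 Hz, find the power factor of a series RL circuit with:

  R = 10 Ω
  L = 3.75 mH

Step 1 — Angular frequency: ω = 2π·f = 2π·240 = 1508 rad/s.
Step 2 — Component impedances:
  R: Z = R = 10 Ω
  L: Z = jωL = j·1508·0.00375 = 0 + j5.655 Ω
Step 3 — Series combination: Z_total = R + L = 10 + j5.655 Ω = 11.49∠29.5° Ω.
Step 4 — Power factor: PF = cos(φ) = Re(Z)/|Z| = 10/11.488 = 0.8705.
Step 5 — Type: Im(Z) = 5.655 ⇒ lagging (phase φ = 29.5°).

PF = 0.8705 (lagging, φ = 29.5°)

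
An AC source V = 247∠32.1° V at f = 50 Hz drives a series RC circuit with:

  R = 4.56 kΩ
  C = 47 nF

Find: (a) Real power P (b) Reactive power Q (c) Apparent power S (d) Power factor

Step 1 — Angular frequency: ω = 2π·f = 2π·50 = 314.2 rad/s.
Step 2 — Component impedances:
  R: Z = R = 4560 Ω
  C: Z = 1/(jωC) = -j/(ω·C) = 0 - j6.773e+04 Ω
Step 3 — Series combination: Z_total = R + C = 4560 - j6.773e+04 Ω = 6.788e+04∠-86.1° Ω.
Step 4 — Source phasor: V = 247∠32.1° V = 209.2 + j131.3 V.
Step 5 — Current: I = V / Z = -0.001722 + j0.003205 A = 0.003639∠118.2° A.
Step 6 — Complex power: S = V·I* = 0.06038 - j0.8968 VA.
Step 7 — Real power: P = Re(S) = 0.06038 W.
Step 8 — Reactive power: Q = Im(S) = -0.8968 VAR.
Step 9 — Apparent power: |S| = 0.8988 VA.
Step 10 — Power factor: PF = P/|S| = 0.06718 (leading).

(a) P = 0.06038 W  (b) Q = -0.8968 VAR  (c) S = 0.8988 VA  (d) PF = 0.06718 (leading)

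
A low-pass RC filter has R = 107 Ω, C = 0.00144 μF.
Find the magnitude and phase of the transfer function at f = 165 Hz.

Step 1 — Angular frequency: ω = 2π·165 = 1037 rad/s.
Step 2 — Transfer function: H(jω) = 1/(1 + jωRC).
Step 3 — Denominator: 1 + jωRC = 1 + j·1037·107·1.44e-09 = 1 + j0.0001597.
Step 4 — H = 1 - j0.0001597.
Step 5 — Magnitude: |H| = 1 (-0.0 dB); phase: φ = -0.0°.

|H| = 1 (-0.0 dB), φ = -0.0°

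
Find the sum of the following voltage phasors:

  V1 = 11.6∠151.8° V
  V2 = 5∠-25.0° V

Step 1 — Convert each phasor to rectangular form:
  V1 = 11.6·(cos(151.8°) + j·sin(151.8°)) = -10.22 + j5.482 V
  V2 = 5·(cos(-25.0°) + j·sin(-25.0°)) = 4.532 - j2.113 V
Step 2 — Sum components: V_total = -5.692 + j3.368 V.
Step 3 — Convert to polar: |V_total| = 6.614 V, ∠V_total = 149.4°.

V_total = 6.614∠149.4° V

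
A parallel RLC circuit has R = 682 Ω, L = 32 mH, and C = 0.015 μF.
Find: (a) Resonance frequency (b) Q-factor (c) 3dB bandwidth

Step 1 — Resonance: ω₀ = 1/√(LC) = 1/√(0.032·1.5e-08) = 4.564e+04 rad/s.
Step 2 — f₀ = ω₀/(2π) = 7264 Hz.
Step 3 — Parallel Q: Q = R/(ω₀L) = 682/(4.564e+04·0.032) = 0.4669.
Step 4 — Bandwidth: Δω = ω₀/Q = 9.775e+04 rad/s; BW = Δω/(2π) = 1.556e+04 Hz.

(a) f₀ = 7264 Hz  (b) Q = 0.4669  (c) BW = 1.556e+04 Hz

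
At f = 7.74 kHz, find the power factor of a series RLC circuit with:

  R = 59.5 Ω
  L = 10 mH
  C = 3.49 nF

Step 1 — Angular frequency: ω = 2π·f = 2π·7740 = 4.863e+04 rad/s.
Step 2 — Component impedances:
  R: Z = R = 59.5 Ω
  L: Z = jωL = j·4.863e+04·0.01 = 0 + j486.3 Ω
  C: Z = 1/(jωC) = -j/(ω·C) = 0 - j5892 Ω
Step 3 — Series combination: Z_total = R + L + C = 59.5 - j5406 Ω = 5406∠-89.4° Ω.
Step 4 — Power factor: PF = cos(φ) = Re(Z)/|Z| = 59.5/5406 = 0.01101.
Step 5 — Type: Im(Z) = -5406 ⇒ leading (phase φ = -89.4°).

PF = 0.01101 (leading, φ = -89.4°)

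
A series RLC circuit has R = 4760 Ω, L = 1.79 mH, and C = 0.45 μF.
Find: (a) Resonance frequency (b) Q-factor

Step 1 — Resonance condition Im(Z)=0 gives ω₀ = 1/√(LC).
Step 2 — ω₀ = 1/√(0.00179·4.5e-07) = 3.523e+04 rad/s.
Step 3 — f₀ = ω₀/(2π) = 5608 Hz.
Step 4 — Series Q: Q = ω₀L/R = 3.523e+04·0.00179/4760 = 0.01325.

(a) f₀ = 5608 Hz  (b) Q = 0.01325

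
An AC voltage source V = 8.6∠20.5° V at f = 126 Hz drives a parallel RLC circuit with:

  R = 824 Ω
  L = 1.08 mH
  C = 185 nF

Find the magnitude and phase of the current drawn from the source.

Step 1 — Angular frequency: ω = 2π·f = 2π·126 = 791.7 rad/s.
Step 2 — Component impedances:
  R: Z = R = 824 Ω
  L: Z = jωL = j·791.7·0.00108 = 0 + j0.855 Ω
  C: Z = 1/(jωC) = -j/(ω·C) = 0 - j6828 Ω
Step 3 — Parallel combination: 1/Z_total = 1/R + 1/L + 1/C; Z_total = 0.0008874 + j0.8551 Ω = 0.8551∠89.9° Ω.
Step 4 — Source phasor: V = 8.6∠20.5° V = 8.055 + j3.012 V.
Step 5 — Ohm's law: I = V / Z_total = (8.055 + j3.012) / (0.0008874 + j0.8551) = 3.532 - j9.416 A.
Step 6 — Convert to polar: |I| = 10.06 A, ∠I = -69.4°.

I = 10.06∠-69.4° A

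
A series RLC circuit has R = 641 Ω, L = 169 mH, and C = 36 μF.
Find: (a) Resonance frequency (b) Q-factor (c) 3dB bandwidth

Step 1 — Resonance: ω₀ = 1/√(LC) = 1/√(0.169·3.6e-05) = 405.4 rad/s.
Step 2 — f₀ = ω₀/(2π) = 64.52 Hz.
Step 3 — Series Q: Q = ω₀L/R = 405.4·0.169/641 = 0.1069.
Step 4 — Bandwidth: Δω = ω₀/Q = 3793 rad/s; BW = Δω/(2π) = 603.7 Hz.

(a) f₀ = 64.52 Hz  (b) Q = 0.1069  (c) BW = 603.7 Hz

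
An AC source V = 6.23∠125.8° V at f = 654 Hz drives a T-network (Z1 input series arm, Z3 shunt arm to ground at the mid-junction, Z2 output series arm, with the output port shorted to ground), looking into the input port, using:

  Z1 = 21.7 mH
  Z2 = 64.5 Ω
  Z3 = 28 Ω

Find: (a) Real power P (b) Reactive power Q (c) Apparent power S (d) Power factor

Step 1 — Angular frequency: ω = 2π·f = 2π·654 = 4109 rad/s.
Step 2 — Component impedances:
  Z1: Z = jωL = j·4109·0.0217 = 0 + j89.17 Ω
  Z2: Z = R = 64.5 Ω
  Z3: Z = R = 28 Ω
Step 3 — With the output port shorted to ground, the output series arm Z2 runs from the junction to ground; the shunt arm Z3 also runs from the junction to ground. They appear in parallel: Z3 || Z2 = 19.52 Ω.
Step 4 — Series with input arm Z1: Z_in = Z1 + (Z3 || Z2) = 19.52 + j89.17 Ω = 91.28∠77.6° Ω.
Step 5 — Source phasor: V = 6.23∠125.8° V = -3.644 + j5.053 V.
Step 6 — Current: I = V / Z = 0.04553 + j0.05084 A = 0.06825∠48.2° A.
Step 7 — Complex power: S = V·I* = 0.09095 + j0.4154 VA.
Step 8 — Real power: P = Re(S) = 0.09095 W.
Step 9 — Reactive power: Q = Im(S) = 0.4154 VAR.
Step 10 — Apparent power: |S| = 0.4252 VA.
Step 11 — Power factor: PF = P/|S| = 0.2139 (lagging).

(a) P = 0.09095 W  (b) Q = 0.4154 VAR  (c) S = 0.4252 VA  (d) PF = 0.2139 (lagging)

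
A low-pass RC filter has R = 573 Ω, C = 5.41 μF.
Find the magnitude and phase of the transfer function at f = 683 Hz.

Step 1 — Angular frequency: ω = 2π·683 = 4291 rad/s.
Step 2 — Transfer function: H(jω) = 1/(1 + jωRC).
Step 3 — Denominator: 1 + jωRC = 1 + j·4291·573·5.41e-06 = 1 + j13.3.
Step 4 — H = 0.005619 - j0.07475.
Step 5 — Magnitude: |H| = 0.07496 (-22.5 dB); phase: φ = -85.7°.

|H| = 0.07496 (-22.5 dB), φ = -85.7°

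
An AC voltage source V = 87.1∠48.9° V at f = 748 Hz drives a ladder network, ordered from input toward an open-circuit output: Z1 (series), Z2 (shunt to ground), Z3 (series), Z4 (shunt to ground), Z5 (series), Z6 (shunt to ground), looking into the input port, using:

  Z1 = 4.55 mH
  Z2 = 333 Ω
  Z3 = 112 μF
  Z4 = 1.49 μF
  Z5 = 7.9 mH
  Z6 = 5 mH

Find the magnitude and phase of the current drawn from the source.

Step 1 — Angular frequency: ω = 2π·f = 2π·748 = 4700 rad/s.
Step 2 — Component impedances:
  Z1: Z = jωL = j·4700·0.00455 = 0 + j21.38 Ω
  Z2: Z = R = 333 Ω
  Z3: Z = 1/(jωC) = -j/(ω·C) = 0 - j1.9 Ω
  Z4: Z = 1/(jωC) = -j/(ω·C) = 0 - j142.8 Ω
  Z5: Z = jωL = j·4700·0.0079 = 0 + j37.13 Ω
  Z6: Z = jωL = j·4700·0.005 = 0 + j23.5 Ω
Step 3 — Ladder network (open output): work backward from the far end, alternating series and parallel combinations. Z_in = 29.31 + j115.7 Ω = 119.4∠75.8° Ω.
Step 4 — Source phasor: V = 87.1∠48.9° V = 57.26 + j65.64 V.
Step 5 — Ohm's law: I = V / Z_total = (57.26 + j65.64) / (29.31 + j115.7) = 0.6507 - j0.3299 A.
Step 6 — Convert to polar: |I| = 0.7295 A, ∠I = -26.9°.

I = 0.7295∠-26.9° A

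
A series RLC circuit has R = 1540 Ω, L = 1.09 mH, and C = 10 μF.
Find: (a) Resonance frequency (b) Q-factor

Step 1 — Resonance condition Im(Z)=0 gives ω₀ = 1/√(LC).
Step 2 — ω₀ = 1/√(0.00109·1e-05) = 9578 rad/s.
Step 3 — f₀ = ω₀/(2π) = 1524 Hz.
Step 4 — Series Q: Q = ω₀L/R = 9578·0.00109/1540 = 0.006779.

(a) f₀ = 1524 Hz  (b) Q = 0.006779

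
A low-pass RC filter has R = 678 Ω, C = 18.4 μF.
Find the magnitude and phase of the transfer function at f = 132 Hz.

Step 1 — Angular frequency: ω = 2π·132 = 829.4 rad/s.
Step 2 — Transfer function: H(jω) = 1/(1 + jωRC).
Step 3 — Denominator: 1 + jωRC = 1 + j·829.4·678·1.84e-05 = 1 + j10.35.
Step 4 — H = 0.009255 - j0.09575.
Step 5 — Magnitude: |H| = 0.0962 (-20.3 dB); phase: φ = -84.5°.

|H| = 0.0962 (-20.3 dB), φ = -84.5°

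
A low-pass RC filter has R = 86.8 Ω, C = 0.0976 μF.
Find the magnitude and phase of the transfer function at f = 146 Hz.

Step 1 — Angular frequency: ω = 2π·146 = 917.3 rad/s.
Step 2 — Transfer function: H(jω) = 1/(1 + jωRC).
Step 3 — Denominator: 1 + jωRC = 1 + j·917.3·86.8·9.76e-08 = 1 + j0.007771.
Step 4 — H = 0.9999 - j0.007771.
Step 5 — Magnitude: |H| = 1 (-0.0 dB); phase: φ = -0.4°.

|H| = 1 (-0.0 dB), φ = -0.4°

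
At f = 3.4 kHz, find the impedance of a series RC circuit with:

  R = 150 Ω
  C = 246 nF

Step 1 — Angular frequency: ω = 2π·f = 2π·3400 = 2.136e+04 rad/s.
Step 2 — Component impedances:
  R: Z = R = 150 Ω
  C: Z = 1/(jωC) = -j/(ω·C) = 0 - j190.3 Ω
Step 3 — Series combination: Z_total = R + C = 150 - j190.3 Ω = 242.3∠-51.8° Ω.

Z = 150 - j190.3 Ω = 242.3∠-51.8° Ω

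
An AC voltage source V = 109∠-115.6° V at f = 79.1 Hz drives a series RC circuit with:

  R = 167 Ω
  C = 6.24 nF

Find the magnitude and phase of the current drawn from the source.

Step 1 — Angular frequency: ω = 2π·f = 2π·79.1 = 497 rad/s.
Step 2 — Component impedances:
  R: Z = R = 167 Ω
  C: Z = 1/(jωC) = -j/(ω·C) = 0 - j3.224e+05 Ω
Step 3 — Series combination: Z_total = R + C = 167 - j3.224e+05 Ω = 3.224e+05∠-90.0° Ω.
Step 4 — Source phasor: V = 109∠-115.6° V = -47.1 - j98.3 V.
Step 5 — Ohm's law: I = V / Z_total = (-47.1 - j98.3) / (167 - j3.224e+05) = 0.0003048 - j0.0001462 A.
Step 6 — Convert to polar: |I| = 0.000338 A, ∠I = -25.6°.

I = 0.000338∠-25.6° A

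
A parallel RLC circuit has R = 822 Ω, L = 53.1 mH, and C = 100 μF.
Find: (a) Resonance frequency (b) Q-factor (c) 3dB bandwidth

Step 1 — Resonance: ω₀ = 1/√(LC) = 1/√(0.0531·0.0001) = 434 rad/s.
Step 2 — f₀ = ω₀/(2π) = 69.07 Hz.
Step 3 — Parallel Q: Q = R/(ω₀L) = 822/(434·0.0531) = 35.67.
Step 4 — Bandwidth: Δω = ω₀/Q = 12.17 rad/s; BW = Δω/(2π) = 1.936 Hz.

(a) f₀ = 69.07 Hz  (b) Q = 35.67  (c) BW = 1.936 Hz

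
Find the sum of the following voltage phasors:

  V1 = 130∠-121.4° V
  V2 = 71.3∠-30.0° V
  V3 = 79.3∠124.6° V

Step 1 — Convert each phasor to rectangular form:
  V1 = 130·(cos(-121.4°) + j·sin(-121.4°)) = -67.73 - j111 V
  V2 = 71.3·(cos(-30.0°) + j·sin(-30.0°)) = 61.75 - j35.65 V
  V3 = 79.3·(cos(124.6°) + j·sin(124.6°)) = -45.03 + j65.27 V
Step 2 — Sum components: V_total = -51.01 - j81.34 V.
Step 3 — Convert to polar: |V_total| = 96.01 V, ∠V_total = -122.1°.

V_total = 96.01∠-122.1° V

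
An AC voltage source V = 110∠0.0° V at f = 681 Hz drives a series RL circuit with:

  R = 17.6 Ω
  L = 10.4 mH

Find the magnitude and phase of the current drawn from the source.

Step 1 — Angular frequency: ω = 2π·f = 2π·681 = 4279 rad/s.
Step 2 — Component impedances:
  R: Z = R = 17.6 Ω
  L: Z = jωL = j·4279·0.0104 = 0 + j44.5 Ω
Step 3 — Series combination: Z_total = R + L = 17.6 + j44.5 Ω = 47.85∠68.4° Ω.
Step 4 — Source phasor: V = 110∠0.0° V = 110 V.
Step 5 — Ohm's law: I = V / Z_total = (110) / (17.6 + j44.5) = 0.8454 - j2.138 A.
Step 6 — Convert to polar: |I| = 2.299 A, ∠I = -68.4°.

I = 2.299∠-68.4° A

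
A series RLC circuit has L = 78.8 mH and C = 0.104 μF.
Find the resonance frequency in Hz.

Step 1 — Resonance condition Im(Z)=0 gives ω₀ = 1/√(LC).
Step 2 — ω₀ = 1/√(0.0788·1.04e-07) = 1.105e+04 rad/s.
Step 3 — f₀ = ω₀/(2π) = 1758 Hz.

f₀ = 1758 Hz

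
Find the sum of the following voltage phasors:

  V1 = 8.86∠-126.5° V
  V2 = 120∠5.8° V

Step 1 — Convert each phasor to rectangular form:
  V1 = 8.86·(cos(-126.5°) + j·sin(-126.5°)) = -5.27 - j7.122 V
  V2 = 120·(cos(5.8°) + j·sin(5.8°)) = 119.4 + j12.13 V
Step 2 — Sum components: V_total = 114.1 + j5.005 V.
Step 3 — Convert to polar: |V_total| = 114.2 V, ∠V_total = 2.5°.

V_total = 114.2∠2.5° V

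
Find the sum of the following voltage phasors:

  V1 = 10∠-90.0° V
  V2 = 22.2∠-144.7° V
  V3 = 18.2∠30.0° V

Step 1 — Convert each phasor to rectangular form:
  V1 = 10·(cos(-90.0°) + j·sin(-90.0°)) = 0 - j10 V
  V2 = 22.2·(cos(-144.7°) + j·sin(-144.7°)) = -18.12 - j12.83 V
  V3 = 18.2·(cos(30.0°) + j·sin(30.0°)) = 15.76 + j9.1 V
Step 2 — Sum components: V_total = -2.357 - j13.73 V.
Step 3 — Convert to polar: |V_total| = 13.93 V, ∠V_total = -99.7°.

V_total = 13.93∠-99.7° V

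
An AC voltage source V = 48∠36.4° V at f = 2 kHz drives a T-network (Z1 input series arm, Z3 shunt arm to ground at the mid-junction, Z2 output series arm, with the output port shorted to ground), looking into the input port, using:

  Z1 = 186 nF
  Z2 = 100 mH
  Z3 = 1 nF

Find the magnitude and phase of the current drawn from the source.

Step 1 — Angular frequency: ω = 2π·f = 2π·2000 = 1.257e+04 rad/s.
Step 2 — Component impedances:
  Z1: Z = 1/(jωC) = -j/(ω·C) = 0 - j427.8 Ω
  Z2: Z = jωL = j·1.257e+04·0.1 = 0 + j1257 Ω
  Z3: Z = 1/(jωC) = -j/(ω·C) = 0 - j7.958e+04 Ω
Step 3 — With the output port shorted to ground, the output series arm Z2 runs from the junction to ground; the shunt arm Z3 also runs from the junction to ground. They appear in parallel: Z3 || Z2 = 0 + j1277 Ω.
Step 4 — Series with input arm Z1: Z_in = Z1 + (Z3 || Z2) = 0 + j849 Ω = 849∠90.0° Ω.
Step 5 — Source phasor: V = 48∠36.4° V = 38.63 + j28.48 V.
Step 6 — Ohm's law: I = V / Z_total = (38.63 + j28.48) / (0 + j849) = 0.03355 - j0.04551 A.
Step 7 — Convert to polar: |I| = 0.05654 A, ∠I = -53.6°.

I = 0.05654∠-53.6° A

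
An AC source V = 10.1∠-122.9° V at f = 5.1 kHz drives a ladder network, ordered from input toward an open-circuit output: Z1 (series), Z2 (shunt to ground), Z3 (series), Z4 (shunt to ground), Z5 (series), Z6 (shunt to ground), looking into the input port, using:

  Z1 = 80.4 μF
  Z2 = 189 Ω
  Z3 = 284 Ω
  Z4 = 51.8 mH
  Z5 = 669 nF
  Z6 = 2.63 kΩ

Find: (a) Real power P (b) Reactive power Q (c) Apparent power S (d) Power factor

Step 1 — Angular frequency: ω = 2π·f = 2π·5100 = 3.204e+04 rad/s.
Step 2 — Component impedances:
  Z1: Z = 1/(jωC) = -j/(ω·C) = 0 - j0.3881 Ω
  Z2: Z = R = 189 Ω
  Z3: Z = R = 284 Ω
  Z4: Z = jωL = j·3.204e+04·0.0518 = 0 + j1660 Ω
  Z5: Z = 1/(jωC) = -j/(ω·C) = 0 - j46.65 Ω
  Z6: Z = R = 2630 Ω
Step 3 — Ladder network (open output): work backward from the far end, alternating series and parallel combinations. Z_in = 174 + j14.07 Ω = 174.6∠4.6° Ω.
Step 4 — Source phasor: V = 10.1∠-122.9° V = -5.486 - j8.48 V.
Step 5 — Current: I = V / Z = -0.03523 - j0.04588 A = 0.05784∠-127.5° A.
Step 6 — Complex power: S = V·I* = 0.5823 + j0.04709 VA.
Step 7 — Real power: P = Re(S) = 0.5823 W.
Step 8 — Reactive power: Q = Im(S) = 0.04709 VAR.
Step 9 — Apparent power: |S| = 0.5842 VA.
Step 10 — Power factor: PF = P/|S| = 0.9967 (lagging).

(a) P = 0.5823 W  (b) Q = 0.04709 VAR  (c) S = 0.5842 VA  (d) PF = 0.9967 (lagging)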